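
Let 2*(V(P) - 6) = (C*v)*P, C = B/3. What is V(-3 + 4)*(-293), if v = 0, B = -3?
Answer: -1758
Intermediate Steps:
C = -1 (C = -3/3 = -3*⅓ = -1)
V(P) = 6 (V(P) = 6 + ((-1*0)*P)/2 = 6 + (0*P)/2 = 6 + (½)*0 = 6 + 0 = 6)
V(-3 + 4)*(-293) = 6*(-293) = -1758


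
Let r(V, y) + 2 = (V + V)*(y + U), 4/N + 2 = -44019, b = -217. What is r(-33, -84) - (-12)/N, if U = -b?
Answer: -140843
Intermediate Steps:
N = -4/44021 (N = 4/(-2 - 44019) = 4/(-44021) = 4*(-1/44021) = -4/44021 ≈ -9.0866e-5)
U = 217 (U = -1*(-217) = 217)
r(V, y) = -2 + 2*V*(217 + y) (r(V, y) = -2 + (V + V)*(y + 217) = -2 + (2*V)*(217 + y) = -2 + 2*V*(217 + y))
r(-33, -84) - (-12)/N = (-2 + 434*(-33) + 2*(-33)*(-84)) - (-12)/(-4/44021) = (-2 - 14322 + 5544) - (-12)*(-44021)/4 = -8780 - 1*132063 = -8780 - 132063 = -140843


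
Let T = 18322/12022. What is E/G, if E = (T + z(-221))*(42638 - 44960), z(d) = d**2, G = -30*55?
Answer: 113620263444/1653025 ≈ 68735.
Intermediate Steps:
T = 9161/6011 (T = 18322*(1/12022) = 9161/6011 ≈ 1.5240)
G = -1650
E = -681721580664/6011 (E = (9161/6011 + (-221)**2)*(42638 - 44960) = (9161/6011 + 48841)*(-2322) = (293592412/6011)*(-2322) = -681721580664/6011 ≈ -1.1341e+8)
E/G = -681721580664/6011/(-1650) = -681721580664/6011*(-1/1650) = 113620263444/1653025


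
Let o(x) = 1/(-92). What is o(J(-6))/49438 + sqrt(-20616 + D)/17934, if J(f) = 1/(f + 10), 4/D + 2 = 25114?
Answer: -1/4548296 + I*sqrt(812544256666)/112589652 ≈ -2.1986e-7 + 0.0080062*I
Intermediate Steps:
D = 1/6278 (D = 4/(-2 + 25114) = 4/25112 = 4*(1/25112) = 1/6278 ≈ 0.00015929)
J(f) = 1/(10 + f)
o(x) = -1/92
o(J(-6))/49438 + sqrt(-20616 + D)/17934 = -1/92/49438 + sqrt(-20616 + 1/6278)/17934 = -1/92*1/49438 + sqrt(-129427247/6278)*(1/17934) = -1/4548296 + (I*sqrt(812544256666)/6278)*(1/17934) = -1/4548296 + I*sqrt(812544256666)/112589652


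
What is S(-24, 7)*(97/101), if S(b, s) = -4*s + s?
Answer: -2037/101 ≈ -20.168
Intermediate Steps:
S(b, s) = -3*s
S(-24, 7)*(97/101) = (-3*7)*(97/101) = -2037/101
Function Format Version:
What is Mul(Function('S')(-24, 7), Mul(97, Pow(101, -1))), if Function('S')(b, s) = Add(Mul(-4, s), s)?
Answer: Rational(-2037, 101) ≈ -20.168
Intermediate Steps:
Function('S')(b, s) = Mul(-3, s)
Mul(Function('S')(-24, 7), Mul(97, Pow(101, -1))) = Mul(Mul(-3, 7), Mul(97, Pow(101, -1))) = Mul(-21, Mul(97, Rational(1, 101))) = Mul(-21, Rational(97, 101)) = Rational(-2037, 101)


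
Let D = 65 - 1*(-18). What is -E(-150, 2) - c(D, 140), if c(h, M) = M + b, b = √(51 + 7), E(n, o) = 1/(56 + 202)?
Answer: -36121/258 - √58 ≈ -147.62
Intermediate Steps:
D = 83 (D = 65 + 18 = 83)
E(n, o) = 1/258
b = √58 ≈ 7.6158
c(h, M) = M + √58
-E(-150, 2) - c(D, 140) = -1*1/258 - (140 + √58) = -1/258 + (-140 - √58) = -36121/258 - √58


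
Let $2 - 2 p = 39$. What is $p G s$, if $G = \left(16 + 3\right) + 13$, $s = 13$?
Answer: $-7696$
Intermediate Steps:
$p = - \frac{37}{2}$ ($p = 1 - \frac{39}{2} = - \frac{37}{2} \approx -18.5$)
$G = 32$ ($G = 19 + 13 = 32$)
$p G s = \left(- \frac{37}{2}\right) 32 \cdot 13 = \left(-592\right) 13 = -7696$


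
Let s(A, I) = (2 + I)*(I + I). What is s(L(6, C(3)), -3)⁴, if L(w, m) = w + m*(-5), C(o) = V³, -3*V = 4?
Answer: 1296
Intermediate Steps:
V = -4/3 (V = -⅓*4 = -4/3 ≈ -1.3333)
C(o) = -64/27 (C(o) = (-4/3)³ = -64/27)
L(w, m) = w - 5*m
s(A, I) = 2*I*(2 + I) (s(A, I) = (2 + I)*(2*I) = 2*I*(2 + I))
s(L(6, C(3)), -3)⁴ = (2*(-3)*(2 - 3))⁴ = (2*(-3)*(-1))⁴ = 6⁴ = 1296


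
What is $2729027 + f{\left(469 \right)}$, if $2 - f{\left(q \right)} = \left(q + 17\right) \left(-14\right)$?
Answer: $2735833$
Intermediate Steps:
$f{\left(q \right)} = 240 + 14 q$ ($f{\left(q \right)} = 2 - \left(q + 17\right) \left(-14\right) = 2 - \left(17 + q\right) \left(-14\right) = 2 - \left(-238 - 14 q\right) = 2 + \left(238 + 14 q\right) = 240 + 14 q$)
$2729027 + f{\left(469 \right)} = 2729027 + \left(240 + 14 \cdot 469\right) = 2729027 + \left(240 + 6566\right) = 2729027 + 6806 = 2735833$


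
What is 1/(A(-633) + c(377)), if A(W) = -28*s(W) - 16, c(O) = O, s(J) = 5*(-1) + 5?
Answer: 1/361 ≈ 0.0027701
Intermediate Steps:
s(J) = 0 (s(J) = -5 + 5 = 0)
A(W) = -16 (A(W) = -28*0 - 16 = 0 - 16 = -16)
1/(A(-633) + c(377)) = 1/(-16 + 377) = 1/361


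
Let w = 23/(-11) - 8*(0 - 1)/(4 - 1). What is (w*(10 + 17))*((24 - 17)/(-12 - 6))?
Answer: -133/22 ≈ -6.0455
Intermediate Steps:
w = 19/33 (w = 23*(-1/11) - 8/(3/(-1)) = -23/11 - 8/(3*(-1)) = -23/11 - 8/(-3) = -23/11 - 8*(-1/3) = -23/11 + 8/3 = 19/33 ≈ 0.57576)
(w*(10 + 17))*((24 - 17)/(-12 - 6)) = (19*(10 + 17)/33)*((24 - 17)/(-12 - 6)) = ((19/33)*27)*(7/(-18)) = 171*(7*(-1/18))/11 = (171/11)*(-7/18) = -133/22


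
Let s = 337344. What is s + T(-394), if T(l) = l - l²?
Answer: 181714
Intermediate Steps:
s + T(-394) = 337344 - 394*(1 - 1*(-394)) = 337344 - 394*(1 + 394) = 337344 - 394*395 = 337344 - 155630 = 181714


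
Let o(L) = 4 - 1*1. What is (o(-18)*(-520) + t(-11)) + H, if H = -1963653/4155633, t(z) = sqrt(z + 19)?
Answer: -127151983/81483 + 2*sqrt(2) ≈ -1557.6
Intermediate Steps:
o(L) = 3 (o(L) = 4 - 1 = 3)
t(z) = sqrt(19 + z)
H = -38503/81483 (H = -1963653*1/4155633 = -38503/81483 ≈ -0.47253)
(o(-18)*(-520) + t(-11)) + H = (3*(-520) + sqrt(19 - 11)) - 38503/81483 = (-1560 + sqrt(8)) - 38503/81483 = (-1560 + 2*sqrt(2)) - 38503/81483 = -127151983/81483 + 2*sqrt(2)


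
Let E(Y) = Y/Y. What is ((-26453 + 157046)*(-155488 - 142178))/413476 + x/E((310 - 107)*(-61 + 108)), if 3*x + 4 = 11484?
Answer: -55936291667/620214 ≈ -90189.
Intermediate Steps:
x = 11480/3 (x = -4/3 + (⅓)*11484 = -4/3 + 3828 = 11480/3 ≈ 3826.7)
E(Y) = 1
((-26453 + 157046)*(-155488 - 142178))/413476 + x/E((310 - 107)*(-61 + 108)) = ((-26453 + 157046)*(-155488 - 142178))/413476 + (11480/3)/1 = (130593*(-297666))*(1/413476) + (11480/3)*1 = -38873095938*1/413476 + 11480/3 = -19436547969/206738 + 11480/3 = -55936291667/620214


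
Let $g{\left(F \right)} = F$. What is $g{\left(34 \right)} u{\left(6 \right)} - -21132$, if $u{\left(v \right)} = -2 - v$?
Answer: $20860$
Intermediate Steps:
$g{\left(34 \right)} u{\left(6 \right)} - -21132 = 34 \left(-2 - 6\right) - -21132 = 34 \left(-2 - 6\right) + 21132 = 34 \left(-8\right) + 21132 = -272 + 21132 = 20860$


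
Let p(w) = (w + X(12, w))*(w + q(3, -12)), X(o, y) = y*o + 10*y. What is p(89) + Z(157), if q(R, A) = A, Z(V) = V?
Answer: 157776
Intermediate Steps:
X(o, y) = 10*y + o*y (X(o, y) = o*y + 10*y = 10*y + o*y)
p(w) = 23*w*(-12 + w) (p(w) = (w + w*(10 + 12))*(w - 12) = (w + w*22)*(-12 + w) = (w + 22*w)*(-12 + w) = (23*w)*(-12 + w) = 23*w*(-12 + w))
p(89) + Z(157) = 23*89*(-12 + 89) + 157 = 23*89*77 + 157 = 157619 + 157 = 157776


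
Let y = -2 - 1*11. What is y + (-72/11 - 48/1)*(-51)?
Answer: 30457/11 ≈ 2768.8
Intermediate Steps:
y = -13 (y = -2 - 11 = -13)
y + (-72/11 - 48/1)*(-51) = -13 + (-72/11 - 48/1)*(-51) = -13 + (-72*1/11 - 48*1)*(-51) = -13 + (-72/11 - 48)*(-51) = -13 - 600/11*(-51) = -13 + 30600/11 = 30457/11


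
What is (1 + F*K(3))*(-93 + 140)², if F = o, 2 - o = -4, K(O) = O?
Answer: 41971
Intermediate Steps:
o = 6 (o = 2 - 1*(-4) = 2 + 4 = 6)
F = 6
(1 + F*K(3))*(-93 + 140)² = (1 + 6*3)*(-93 + 140)² = (1 + 18)*47² = 19*2209 = 41971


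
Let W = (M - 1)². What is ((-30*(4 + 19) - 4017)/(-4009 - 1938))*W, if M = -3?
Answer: 75312/5947 ≈ 12.664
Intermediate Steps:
W = 16 (W = (-3 - 1)² = (-4)² = 16)
((-30*(4 + 19) - 4017)/(-4009 - 1938))*W = ((-30*(4 + 19) - 4017)/(-4009 - 1938))*16 = ((-30*23 - 4017)/(-5947))*16 = ((-690 - 4017)*(-1/5947))*16 = -4707*(-1/5947)*16 = (4707/5947)*16 = 75312/5947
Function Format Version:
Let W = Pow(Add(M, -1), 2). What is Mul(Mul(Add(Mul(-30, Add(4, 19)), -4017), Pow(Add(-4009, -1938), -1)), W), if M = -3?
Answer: Rational(75312, 5947) ≈ 12.664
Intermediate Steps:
W = 16 (W = Pow(Add(-3, -1), 2) = Pow(-4, 2) = 16)
Mul(Mul(Add(Mul(-30, Add(4, 19)), -4017), Pow(Add(-4009, -1938), -1)), W) = Mul(Mul(Add(Mul(-30, Add(4, 19)), -4017), Pow(Add(-4009, -1938), -1)), 16) = Mul(Mul(Add(Mul(-30, 23), -4017), Pow(-5947, -1)), 16) = Mul(Mul(Add(-690, -4017), Rational(-1, 5947)), 16) = Mul(Mul(-4707, Rational(-1, 5947)), 16) = Mul(Rational(4707, 5947), 16) = Rational(75312, 5947)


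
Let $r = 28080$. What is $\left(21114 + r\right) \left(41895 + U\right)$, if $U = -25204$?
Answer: $821097054$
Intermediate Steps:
$\left(21114 + r\right) \left(41895 + U\right) = \left(21114 + 28080\right) \left(41895 - 25204\right) = 49194 \cdot 16691 = 821097054$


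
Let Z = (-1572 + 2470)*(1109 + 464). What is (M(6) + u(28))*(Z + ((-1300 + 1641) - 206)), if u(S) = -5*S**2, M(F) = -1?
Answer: -5539153569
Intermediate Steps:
Z = 1412554 (Z = 898*1573 = 1412554)
(M(6) + u(28))*(Z + ((-1300 + 1641) - 206)) = (-1 - 5*28**2)*(1412554 + ((-1300 + 1641) - 206)) = (-1 - 5*784)*(1412554 + (341 - 206)) = (-1 - 3920)*(1412554 + 135) = -3921*1412689 = -5539153569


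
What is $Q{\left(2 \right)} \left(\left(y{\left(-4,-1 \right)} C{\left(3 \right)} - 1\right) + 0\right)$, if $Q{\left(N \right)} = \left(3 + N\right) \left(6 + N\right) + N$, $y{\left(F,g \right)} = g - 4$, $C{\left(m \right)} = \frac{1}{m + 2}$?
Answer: $-84$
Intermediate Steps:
$C{\left(m \right)} = \frac{1}{2 + m}$
$y{\left(F,g \right)} = -4 + g$
$Q{\left(N \right)} = N + \left(3 + N\right) \left(6 + N\right)$
$Q{\left(2 \right)} \left(\left(y{\left(-4,-1 \right)} C{\left(3 \right)} - 1\right) + 0\right) = \left(18 + 2^{2} + 10 \cdot 2\right) \left(\left(\frac{-4 - 1}{2 + 3} - 1\right) + 0\right) = \left(18 + 4 + 20\right) \left(\left(- \frac{5}{5} - 1\right) + 0\right) = 42 \left(\left(\left(-5\right) \frac{1}{5} - 1\right) + 0\right) = 42 \left(\left(-1 - 1\right) + 0\right) = 42 \left(-2 + 0\right) = 42 \left(-2\right) = -84$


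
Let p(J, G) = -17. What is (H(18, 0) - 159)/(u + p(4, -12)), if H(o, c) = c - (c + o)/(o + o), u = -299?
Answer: 319/632 ≈ 0.50475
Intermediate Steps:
H(o, c) = c - (c + o)/(2*o)
(H(18, 0) - 159)/(u + p(4, -12)) = ((-½ + 0 - ½*0/18) - 159)/(-299 - 17) = ((-½ + 0 - ½*0*1/18) - 159)/(-316) = ((-½ + 0 + 0) - 159)*(-1/316) = (-½ - 159)*(-1/316) = -319/2*(-1/316) = 319/632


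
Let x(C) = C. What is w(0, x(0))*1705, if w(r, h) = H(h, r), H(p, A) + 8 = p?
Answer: -13640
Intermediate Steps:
H(p, A) = -8 + p
w(r, h) = -8 + h
w(0, x(0))*1705 = (-8 + 0)*1705 = -8*1705 = -13640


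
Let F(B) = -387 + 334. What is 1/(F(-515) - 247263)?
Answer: -1/247316 ≈ -4.0434e-6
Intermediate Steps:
F(B) = -53
1/(F(-515) - 247263) = 1/(-53 - 247263) = 1/(-247316) = -1/247316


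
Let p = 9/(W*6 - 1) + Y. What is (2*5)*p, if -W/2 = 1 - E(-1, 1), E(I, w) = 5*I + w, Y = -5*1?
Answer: -3140/61 ≈ -51.475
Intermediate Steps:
Y = -5
E(I, w) = w + 5*I
W = -10 (W = -2*(1 - (1 + 5*(-1))) = -2*(1 - (1 - 5)) = -2*(1 - 1*(-4)) = -2*(1 + 4) = -2*5 = -10)
p = -314/61 (p = 9/(-10*6 - 1) - 5 = 9/(-60 - 1) - 5 = 9/(-61) - 5 = 9*(-1/61) - 5 = -9/61 - 5 = -314/61 ≈ -5.1475)
(2*5)*p = (2*5)*(-314/61) = 10*(-314/61) = -3140/61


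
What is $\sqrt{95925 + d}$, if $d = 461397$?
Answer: $\sqrt{557322} \approx 746.54$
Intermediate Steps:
$\sqrt{95925 + d} = \sqrt{95925 + 461397} = \sqrt{557322}$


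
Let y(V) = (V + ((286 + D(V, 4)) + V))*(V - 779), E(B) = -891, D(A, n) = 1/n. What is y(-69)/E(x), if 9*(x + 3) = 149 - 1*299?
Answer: 125716/891 ≈ 141.10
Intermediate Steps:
x = -59/3 (x = -3 + (149 - 1*299)/9 = -3 + (149 - 299)/9 = -3 + (⅑)*(-150) = -3 - 50/3 = -59/3 ≈ -19.667)
y(V) = (-779 + V)*(1145/4 + 2*V) (y(V) = (V + ((286 + 1/4) + V))*(V - 779) = (V + ((286 + ¼) + V))*(-779 + V) = (V + (1145/4 + V))*(-779 + V) = (1145/4 + 2*V)*(-779 + V) = (-779 + V)*(1145/4 + 2*V))
y(-69)/E(x) = (-891955/4 + 2*(-69)² - 5087/4*(-69))/(-891) = (-891955/4 + 2*4761 + 351003/4)*(-1/891) = (-891955/4 + 9522 + 351003/4)*(-1/891) = -125716*(-1/891) = 125716/891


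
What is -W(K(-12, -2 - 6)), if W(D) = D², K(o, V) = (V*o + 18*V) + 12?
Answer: -1296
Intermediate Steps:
K(o, V) = 12 + 18*V + V*o (K(o, V) = (18*V + V*o) + 12 = 12 + 18*V + V*o)
-W(K(-12, -2 - 6)) = -(12 + 18*(-2 - 6) + (-2 - 6)*(-12))² = -(12 + 18*(-8) - 8*(-12))² = -(12 - 144 + 96)² = -1*(-36)² = -1*1296 = -1296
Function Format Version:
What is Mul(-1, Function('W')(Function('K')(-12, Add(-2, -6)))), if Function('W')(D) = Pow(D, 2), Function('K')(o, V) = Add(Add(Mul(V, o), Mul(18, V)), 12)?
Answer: -1296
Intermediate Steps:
Function('K')(o, V) = Add(12, Mul(18, V), Mul(V, o)) (Function('K')(o, V) = Add(Add(Mul(18, V), Mul(V, o)), 12) = Add(12, Mul(18, V), Mul(V, o)))
Mul(-1, Function('W')(Function('K')(-12, Add(-2, -6)))) = Mul(-1, Pow(Add(12, Mul(18, Add(-2, -6)), Mul(Add(-2, -6), -12)), 2)) = Mul(-1, Pow(Add(12, Mul(18, -8), Mul(-8, -12)), 2)) = Mul(-1, Pow(Add(12, -144, 96), 2)) = Mul(-1, Pow(-36, 2)) = Mul(-1, 1296) = -1296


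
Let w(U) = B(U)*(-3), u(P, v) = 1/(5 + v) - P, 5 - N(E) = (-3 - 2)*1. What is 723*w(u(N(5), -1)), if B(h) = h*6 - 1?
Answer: 258111/2 ≈ 1.2906e+5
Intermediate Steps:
B(h) = -1 + 6*h (B(h) = 6*h - 1 = -1 + 6*h)
N(E) = 10 (N(E) = 5 - (-3 - 2) = 5 - (-5) = 5 - 1*(-5) = 5 + 5 = 10)
w(U) = 3 - 18*U (w(U) = (-1 + 6*U)*(-3) = 3 - 18*U)
723*w(u(N(5), -1)) = 723*(3 - 18*(1 - 5*10 - 1*10*(-1))/(5 - 1)) = 723*(3 - 18*(1 - 50 + 10)/4) = 723*(3 - 9*(-39)/2) = 723*(3 - 18*(-39/4)) = 723*(3 + 351/2) = 723*(357/2) = 258111/2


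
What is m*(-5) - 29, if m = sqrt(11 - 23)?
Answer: -29 - 10*I*sqrt(3) ≈ -29.0 - 17.32*I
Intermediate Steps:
m = 2*I*sqrt(3) (m = sqrt(-12) = 2*I*sqrt(3) ≈ 3.4641*I)
m*(-5) - 29 = (2*I*sqrt(3))*(-5) - 29 = -10*I*sqrt(3) - 29 = -29 - 10*I*sqrt(3)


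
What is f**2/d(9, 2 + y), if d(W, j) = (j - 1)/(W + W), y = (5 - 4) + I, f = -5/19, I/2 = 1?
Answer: 225/722 ≈ 0.31163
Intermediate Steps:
I = 2 (I = 2*1 = 2)
f = -5/19 (f = -5*1/19 = -5/19 ≈ -0.26316)
y = 3 (y = (5 - 4) + 2 = 1 + 2 = 3)
d(W, j) = (-1 + j)/(2*W) (d(W, j) = (-1 + j)/((2*W)) = (-1 + j)*(1/(2*W)) = (-1 + j)/(2*W))
f**2/d(9, 2 + y) = (-5/19)**2/(((1/2)*(-1 + (2 + 3))/9)) = 25/(361*(((1/2)*(1/9)*(-1 + 5)))) = 25/(361*(((1/2)*(1/9)*4))) = 25/(361*(2/9)) = (25/361)*(9/2) = 225/722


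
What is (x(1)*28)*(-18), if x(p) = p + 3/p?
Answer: -2016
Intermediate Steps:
(x(1)*28)*(-18) = ((1 + 3/1)*28)*(-18) = ((1 + 3*1)*28)*(-18) = ((1 + 3)*28)*(-18) = (4*28)*(-18) = 112*(-18) = -2016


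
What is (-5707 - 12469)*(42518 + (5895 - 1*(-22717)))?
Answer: -1292858880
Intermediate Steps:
(-5707 - 12469)*(42518 + (5895 - 1*(-22717))) = -18176*(42518 + (5895 + 22717)) = -18176*(42518 + 28612) = -18176*71130 = -1292858880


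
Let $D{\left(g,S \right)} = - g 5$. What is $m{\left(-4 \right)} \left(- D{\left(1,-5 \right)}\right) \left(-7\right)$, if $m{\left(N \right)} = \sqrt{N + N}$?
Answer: $- 70 i \sqrt{2} \approx - 98.995 i$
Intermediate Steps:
$D{\left(g,S \right)} = - 5 g$
$m{\left(N \right)} = \sqrt{2} \sqrt{N}$ ($m{\left(N \right)} = \sqrt{2 N} = \sqrt{2} \sqrt{N}$)
$m{\left(-4 \right)} \left(- D{\left(1,-5 \right)}\right) \left(-7\right) = \sqrt{2} \sqrt{-4} \left(- \left(-5\right) 1\right) \left(-7\right) = \sqrt{2} \cdot 2 i \left(\left(-1\right) \left(-5\right)\right) \left(-7\right) = 2 i \sqrt{2} \cdot 5 \left(-7\right) = 10 i \sqrt{2} \left(-7\right) = - 70 i \sqrt{2}$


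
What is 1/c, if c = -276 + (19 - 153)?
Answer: -1/410 ≈ -0.0024390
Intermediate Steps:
c = -410 (c = -276 - 134 = -410)
1/c = 1/(-410) = -1/410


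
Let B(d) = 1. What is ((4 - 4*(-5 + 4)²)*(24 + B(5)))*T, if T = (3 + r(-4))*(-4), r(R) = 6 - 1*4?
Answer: 0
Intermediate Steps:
r(R) = 2 (r(R) = 6 - 4 = 2)
T = -20 (T = (3 + 2)*(-4) = 5*(-4) = -20)
((4 - 4*(-5 + 4)²)*(24 + B(5)))*T = ((4 - 4*(-5 + 4)²)*(24 + 1))*(-20) = ((4 - 4*(-1)²)*25)*(-20) = ((4 - 4*1)*25)*(-20) = ((4 - 4)*25)*(-20) = (0*25)*(-20) = 0*(-20) = 0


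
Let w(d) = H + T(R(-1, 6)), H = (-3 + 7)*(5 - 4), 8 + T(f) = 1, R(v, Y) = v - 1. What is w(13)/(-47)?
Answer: 3/47 ≈ 0.063830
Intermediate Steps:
R(v, Y) = -1 + v
T(f) = -7 (T(f) = -8 + 1 = -7)
H = 4 (H = 4*1 = 4)
w(d) = -3 (w(d) = 4 - 7 = -3)
w(13)/(-47) = -3/(-47) = -3*(-1/47) = 3/47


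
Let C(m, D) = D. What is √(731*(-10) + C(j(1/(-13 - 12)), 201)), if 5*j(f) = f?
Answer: I*√7109 ≈ 84.315*I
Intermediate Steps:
j(f) = f/5
√(731*(-10) + C(j(1/(-13 - 12)), 201)) = √(731*(-10) + 201) = √(-7310 + 201) = √(-7109) = I*√7109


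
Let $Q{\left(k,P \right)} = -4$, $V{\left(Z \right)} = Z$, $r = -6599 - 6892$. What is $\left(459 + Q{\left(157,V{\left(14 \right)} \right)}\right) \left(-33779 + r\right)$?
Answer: $-21507850$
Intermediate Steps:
$r = -13491$ ($r = -6599 - 6892 = -13491$)
$\left(459 + Q{\left(157,V{\left(14 \right)} \right)}\right) \left(-33779 + r\right) = \left(459 - 4\right) \left(-33779 - 13491\right) = 455 \left(-47270\right) = -21507850$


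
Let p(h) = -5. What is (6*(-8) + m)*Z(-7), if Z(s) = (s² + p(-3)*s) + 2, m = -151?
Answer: -17114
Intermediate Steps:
Z(s) = 2 + s² - 5*s (Z(s) = (s² - 5*s) + 2 = 2 + s² - 5*s)
(6*(-8) + m)*Z(-7) = (6*(-8) - 151)*(2 + (-7)² - 5*(-7)) = (-48 - 151)*(2 + 49 + 35) = -199*86 = -17114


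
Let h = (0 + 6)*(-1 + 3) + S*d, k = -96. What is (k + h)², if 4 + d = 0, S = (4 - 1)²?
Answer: 14400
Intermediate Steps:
S = 9 (S = 3² = 9)
d = -4 (d = -4 + 0 = -4)
h = -24 (h = (0 + 6)*(-1 + 3) + 9*(-4) = 6*2 - 36 = 12 - 36 = -24)
(k + h)² = (-96 - 24)² = (-120)² = 14400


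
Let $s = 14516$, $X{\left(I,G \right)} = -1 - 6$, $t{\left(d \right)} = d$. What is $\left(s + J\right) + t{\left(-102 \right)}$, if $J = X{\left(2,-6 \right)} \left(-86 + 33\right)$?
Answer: $14785$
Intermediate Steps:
$X{\left(I,G \right)} = -7$ ($X{\left(I,G \right)} = -1 - 6 = -7$)
$J = 371$ ($J = - 7 \left(-86 + 33\right) = \left(-7\right) \left(-53\right) = 371$)
$\left(s + J\right) + t{\left(-102 \right)} = \left(14516 + 371\right) - 102 = 14887 - 102 = 14785$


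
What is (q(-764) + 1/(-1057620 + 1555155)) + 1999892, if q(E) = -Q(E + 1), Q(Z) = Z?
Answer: 995395885426/497535 ≈ 2.0007e+6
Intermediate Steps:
q(E) = -1 - E (q(E) = -(E + 1) = -(1 + E) = -1 - E)
(q(-764) + 1/(-1057620 + 1555155)) + 1999892 = ((-1 - 1*(-764)) + 1/(-1057620 + 1555155)) + 1999892 = ((-1 + 764) + 1/497535) + 1999892 = (763 + 1/497535) + 1999892 = 379619206/497535 + 1999892 = 995395885426/497535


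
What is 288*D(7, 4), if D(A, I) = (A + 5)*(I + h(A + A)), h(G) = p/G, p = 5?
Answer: 105408/7 ≈ 15058.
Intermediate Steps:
h(G) = 5/G
D(A, I) = (5 + A)*(I + 5/(2*A)) (D(A, I) = (A + 5)*(I + 5/(A + A)) = (5 + A)*(I + 5/((2*A))) = (5 + A)*(I + 5*(1/(2*A))) = (5 + A)*(I + 5/(2*A)))
288*D(7, 4) = 288*(5/2 + 5*4 + (25/2)/7 + 7*4) = 288*(5/2 + 20 + (25/2)*(⅐) + 28) = 288*(5/2 + 20 + 25/14 + 28) = 288*(366/7) = 105408/7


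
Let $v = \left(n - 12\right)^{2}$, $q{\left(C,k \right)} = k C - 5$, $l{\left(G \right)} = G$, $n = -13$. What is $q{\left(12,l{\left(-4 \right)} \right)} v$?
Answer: $-33125$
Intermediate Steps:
$q{\left(C,k \right)} = -5 + C k$ ($q{\left(C,k \right)} = C k - 5 = -5 + C k$)
$v = 625$ ($v = \left(-13 - 12\right)^{2} = \left(-25\right)^{2} = 625$)
$q{\left(12,l{\left(-4 \right)} \right)} v = \left(-5 + 12 \left(-4\right)\right) 625 = \left(-5 - 48\right) 625 = \left(-53\right) 625 = -33125$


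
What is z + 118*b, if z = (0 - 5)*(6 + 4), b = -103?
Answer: -12204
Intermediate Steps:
z = -50 (z = -5*10 = -50)
z + 118*b = -50 + 118*(-103) = -50 - 12154 = -12204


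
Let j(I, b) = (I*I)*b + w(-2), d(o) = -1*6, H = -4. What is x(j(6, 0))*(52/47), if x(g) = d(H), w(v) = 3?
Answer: -312/47 ≈ -6.6383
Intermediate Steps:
d(o) = -6
j(I, b) = 3 + b*I² (j(I, b) = (I*I)*b + 3 = I²*b + 3 = b*I² + 3 = 3 + b*I²)
x(g) = -6
x(j(6, 0))*(52/47) = -312/47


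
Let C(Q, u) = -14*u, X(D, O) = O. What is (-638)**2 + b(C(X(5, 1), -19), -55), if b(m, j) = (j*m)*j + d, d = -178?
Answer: 1211516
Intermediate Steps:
b(m, j) = -178 + m*j**2 (b(m, j) = (j*m)*j - 178 = m*j**2 - 178 = -178 + m*j**2)
(-638)**2 + b(C(X(5, 1), -19), -55) = (-638)**2 + (-178 - 14*(-19)*(-55)**2) = 407044 + (-178 + 266*3025) = 407044 + (-178 + 804650) = 407044 + 804472 = 1211516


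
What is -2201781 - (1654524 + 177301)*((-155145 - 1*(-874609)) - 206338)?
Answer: -939959236731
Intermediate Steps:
-2201781 - (1654524 + 177301)*((-155145 - 1*(-874609)) - 206338) = -2201781 - 1831825*((-155145 + 874609) - 206338) = -2201781 - 1831825*(719464 - 206338) = -2201781 - 1831825*513126 = -2201781 - 1*939957034950 = -2201781 - 939957034950 = -939959236731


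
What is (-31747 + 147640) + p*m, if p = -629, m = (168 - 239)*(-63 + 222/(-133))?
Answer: -368698290/133 ≈ -2.7722e+6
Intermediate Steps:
m = 610671/133 (m = -71*(-63 + 222*(-1/133)) = -71*(-63 - 222/133) = -71*(-8601/133) = 610671/133 ≈ 4591.5)
(-31747 + 147640) + p*m = (-31747 + 147640) - 629*610671/133 = 115893 - 384112059/133 = -368698290/133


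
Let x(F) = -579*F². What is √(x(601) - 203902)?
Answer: I*√209339281 ≈ 14469.0*I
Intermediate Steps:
√(x(601) - 203902) = √(-579*601² - 203902) = √(-579*361201 - 203902) = √(-209135379 - 203902) = √(-209339281) = I*√209339281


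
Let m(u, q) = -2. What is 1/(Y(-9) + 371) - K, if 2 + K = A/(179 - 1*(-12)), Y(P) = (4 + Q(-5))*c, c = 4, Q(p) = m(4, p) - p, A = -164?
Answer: 218045/76209 ≈ 2.8611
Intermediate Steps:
Q(p) = -2 - p
Y(P) = 28 (Y(P) = (4 + (-2 - 1*(-5)))*4 = (4 + (-2 + 5))*4 = (4 + 3)*4 = 7*4 = 28)
K = -546/191 (K = -2 - 164/(179 - 1*(-12)) = -2 - 164/(179 + 12) = -2 - 164/191 = -546/191 ≈ -2.8586)
1/(Y(-9) + 371) - K = 1/(28 + 371) - 1*(-546/191) = 1/399 + 546/191 = 218045/76209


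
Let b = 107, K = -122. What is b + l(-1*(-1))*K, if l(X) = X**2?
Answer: -15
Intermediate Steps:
b + l(-1*(-1))*K = 107 + (-1*(-1))**2*(-122) = 107 + 1**2*(-122) = 107 + 1*(-122) = 107 - 122 = -15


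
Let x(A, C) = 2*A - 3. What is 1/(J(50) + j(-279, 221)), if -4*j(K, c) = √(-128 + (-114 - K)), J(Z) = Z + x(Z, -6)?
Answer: 2352/345707 + 4*√37/345707 ≈ 0.0068738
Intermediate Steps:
x(A, C) = -3 + 2*A
J(Z) = -3 + 3*Z (J(Z) = Z + (-3 + 2*Z) = -3 + 3*Z)
j(K, c) = -√(-242 - K)/4 (j(K, c) = -√(-128 + (-114 - K))/4 = -√(-242 - K)/4)
1/(J(50) + j(-279, 221)) = 1/((-3 + 3*50) - √(-242 - 1*(-279))/4) = 1/((-3 + 150) - √(-242 + 279)/4) = 1/(147 - √37/4)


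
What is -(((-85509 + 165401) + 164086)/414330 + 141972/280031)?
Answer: -3027253859/2762505815 ≈ -1.0958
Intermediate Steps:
-(((-85509 + 165401) + 164086)/414330 + 141972/280031) = -((79892 + 164086)*(1/414330) + 141972*(1/280031)) = -(243978*(1/414330) + 141972/280031) = -(5809/9865 + 141972/280031) = -1*3027253859/2762505815 = -3027253859/2762505815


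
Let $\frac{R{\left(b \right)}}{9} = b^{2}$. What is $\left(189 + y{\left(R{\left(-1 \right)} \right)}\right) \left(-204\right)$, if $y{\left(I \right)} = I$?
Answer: $-40392$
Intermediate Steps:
$R{\left(b \right)} = 9 b^{2}$
$\left(189 + y{\left(R{\left(-1 \right)} \right)}\right) \left(-204\right) = \left(189 + 9 \left(-1\right)^{2}\right) \left(-204\right) = \left(189 + 9 \cdot 1\right) \left(-204\right) = \left(189 + 9\right) \left(-204\right) = 198 \left(-204\right) = -40392$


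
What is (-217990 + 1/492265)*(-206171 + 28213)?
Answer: 19096467856533342/492265 ≈ 3.8793e+10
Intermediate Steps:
(-217990 + 1/492265)*(-206171 + 28213) = (-217990 + 1/492265)*(-177958) = -107308847349/492265*(-177958) = 19096467856533342/492265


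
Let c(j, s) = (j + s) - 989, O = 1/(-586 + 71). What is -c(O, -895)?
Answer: 970261/515 ≈ 1884.0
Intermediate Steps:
O = -1/515 (O = 1/(-515) = -1/515 ≈ -0.0019417)
c(j, s) = -989 + j + s
-c(O, -895) = -(-989 - 1/515 - 895) = -1*(-970261/515) = 970261/515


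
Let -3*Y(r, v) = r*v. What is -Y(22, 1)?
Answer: 22/3 ≈ 7.3333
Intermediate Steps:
Y(r, v) = -r*v/3
-Y(22, 1) = -(-1)*22/3 = -1*(-22/3) = 22/3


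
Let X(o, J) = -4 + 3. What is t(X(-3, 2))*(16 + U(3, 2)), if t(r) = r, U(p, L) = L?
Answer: -18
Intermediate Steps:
X(o, J) = -1
t(X(-3, 2))*(16 + U(3, 2)) = -(16 + 2) = -1*18 = -18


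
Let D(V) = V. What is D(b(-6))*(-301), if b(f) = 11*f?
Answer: 19866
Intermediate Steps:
D(b(-6))*(-301) = (11*(-6))*(-301) = -66*(-301) = 19866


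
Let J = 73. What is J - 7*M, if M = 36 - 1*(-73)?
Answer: -690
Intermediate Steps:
M = 109 (M = 36 + 73 = 109)
J - 7*M = 73 - 7*109 = 73 - 763 = -690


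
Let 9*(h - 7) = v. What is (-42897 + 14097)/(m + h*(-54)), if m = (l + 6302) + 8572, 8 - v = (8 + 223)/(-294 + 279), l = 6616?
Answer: -72000/52429 ≈ -1.3733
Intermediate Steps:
v = 117/5 (v = 8 - (8 + 223)/(-294 + 279) = 8 - 231/(-15) = 8 - 231*(-1)/15 = 8 - 1*(-77/5) = 8 + 77/5 = 117/5 ≈ 23.400)
h = 48/5 (h = 7 + (1/9)*(117/5) = 7 + 13/5 = 48/5 ≈ 9.6000)
m = 21490 (m = (6616 + 6302) + 8572 = 12918 + 8572 = 21490)
(-42897 + 14097)/(m + h*(-54)) = (-42897 + 14097)/(21490 + (48/5)*(-54)) = -28800/(21490 - 2592/5) = -28800/104858/5 = -28800*5/104858 = -72000/52429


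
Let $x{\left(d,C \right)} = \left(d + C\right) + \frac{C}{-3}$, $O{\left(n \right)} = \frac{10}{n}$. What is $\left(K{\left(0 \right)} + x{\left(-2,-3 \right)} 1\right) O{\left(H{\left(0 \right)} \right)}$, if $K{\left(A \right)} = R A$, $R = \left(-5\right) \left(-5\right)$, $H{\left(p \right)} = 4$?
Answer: $-10$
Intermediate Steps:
$x{\left(d,C \right)} = d + \frac{2 C}{3}$ ($x{\left(d,C \right)} = \left(C + d\right) + C \left(- \frac{1}{3}\right) = \left(C + d\right) - \frac{C}{3} = d + \frac{2 C}{3}$)
$R = 25$
$K{\left(A \right)} = 25 A$
$\left(K{\left(0 \right)} + x{\left(-2,-3 \right)} 1\right) O{\left(H{\left(0 \right)} \right)} = \left(25 \cdot 0 + \left(-2 + \frac{2}{3} \left(-3\right)\right) 1\right) \frac{10}{4} = \left(0 + \left(-2 - 2\right) 1\right) 10 \cdot \frac{1}{4} = \left(0 - 4\right) \frac{5}{2} = \left(-4\right) \frac{5}{2} = -10$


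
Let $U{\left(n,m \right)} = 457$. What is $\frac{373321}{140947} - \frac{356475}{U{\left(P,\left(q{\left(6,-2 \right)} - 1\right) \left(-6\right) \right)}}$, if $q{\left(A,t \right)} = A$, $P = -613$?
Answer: $- \frac{50073474128}{64412779} \approx -777.38$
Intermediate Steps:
$\frac{373321}{140947} - \frac{356475}{U{\left(P,\left(q{\left(6,-2 \right)} - 1\right) \left(-6\right) \right)}} = \frac{373321}{140947} - \frac{356475}{457} = - \frac{50073474128}{64412779}$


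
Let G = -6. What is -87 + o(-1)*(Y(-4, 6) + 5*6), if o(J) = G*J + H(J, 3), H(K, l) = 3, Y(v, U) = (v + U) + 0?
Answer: 201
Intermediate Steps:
Y(v, U) = U + v (Y(v, U) = (U + v) + 0 = U + v)
o(J) = 3 - 6*J (o(J) = -6*J + 3 = 3 - 6*J)
-87 + o(-1)*(Y(-4, 6) + 5*6) = -87 + (3 - 6*(-1))*((6 - 4) + 5*6) = -87 + (3 + 6)*(2 + 30) = -87 + 9*32 = -87 + 288 = 201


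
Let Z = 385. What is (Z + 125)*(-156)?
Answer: -79560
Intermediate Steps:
(Z + 125)*(-156) = (385 + 125)*(-156) = 510*(-156) = -79560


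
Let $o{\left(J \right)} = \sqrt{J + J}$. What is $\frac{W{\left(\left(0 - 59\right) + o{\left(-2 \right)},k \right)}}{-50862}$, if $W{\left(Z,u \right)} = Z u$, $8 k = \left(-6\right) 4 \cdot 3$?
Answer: $- \frac{177}{16954} + \frac{3 i}{8477} \approx -0.01044 + 0.0003539 i$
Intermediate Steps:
$k = -9$ ($k = \frac{\left(-6\right) 4 \cdot 3}{8} = \frac{\left(-24\right) 3}{8} = \frac{1}{8} \left(-72\right) = -9$)
$o{\left(J \right)} = \sqrt{2} \sqrt{J}$ ($o{\left(J \right)} = \sqrt{2 J} = \sqrt{2} \sqrt{J}$)
$\frac{W{\left(\left(0 - 59\right) + o{\left(-2 \right)},k \right)}}{-50862} = \frac{\left(\left(0 - 59\right) + \sqrt{2} \sqrt{-2}\right) \left(-9\right)}{-50862} = \left(-59 + \sqrt{2} i \sqrt{2}\right) \left(-9\right) \left(- \frac{1}{50862}\right) = \left(-59 + 2 i\right) \left(-9\right) \left(- \frac{1}{50862}\right) = \left(531 - 18 i\right) \left(- \frac{1}{50862}\right) = - \frac{177}{16954} + \frac{3 i}{8477}$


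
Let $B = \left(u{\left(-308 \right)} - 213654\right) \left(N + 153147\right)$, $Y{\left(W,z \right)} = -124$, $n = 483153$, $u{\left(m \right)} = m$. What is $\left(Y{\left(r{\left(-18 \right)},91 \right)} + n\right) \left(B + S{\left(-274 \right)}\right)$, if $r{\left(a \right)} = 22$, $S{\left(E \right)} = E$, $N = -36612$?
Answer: $-12043875006748376$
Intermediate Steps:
$B = -24934061670$ ($B = \left(-308 - 213654\right) \left(-36612 + 153147\right) = \left(-213962\right) 116535 = -24934061670$)
$\left(Y{\left(r{\left(-18 \right)},91 \right)} + n\right) \left(B + S{\left(-274 \right)}\right) = \left(-124 + 483153\right) \left(-24934061670 - 274\right) = 483029 \left(-24934061944\right) = -12043875006748376$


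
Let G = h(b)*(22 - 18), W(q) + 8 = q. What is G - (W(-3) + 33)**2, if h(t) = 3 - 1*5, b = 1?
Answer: -492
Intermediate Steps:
W(q) = -8 + q
h(t) = -2 (h(t) = 3 - 5 = -2)
G = -8 (G = -2*(22 - 18) = -2*4 = -8)
G - (W(-3) + 33)**2 = -8 - ((-8 - 3) + 33)**2 = -8 - (-11 + 33)**2 = -8 - 1*22**2 = -8 - 1*484 = -8 - 484 = -492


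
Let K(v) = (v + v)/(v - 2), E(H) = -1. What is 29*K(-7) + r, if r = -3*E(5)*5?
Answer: 541/9 ≈ 60.111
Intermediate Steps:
K(v) = 2*v/(-2 + v) (K(v) = (2*v)/(-2 + v) = 2*v/(-2 + v))
r = 15 (r = -3*(-1)*5 = 3*5 = 15)
29*K(-7) + r = 29*(2*(-7)/(-2 - 7)) + 15 = 29*(2*(-7)/(-9)) + 15 = 29*(2*(-7)*(-⅑)) + 15 = 29*(14/9) + 15 = 406/9 + 15 = 541/9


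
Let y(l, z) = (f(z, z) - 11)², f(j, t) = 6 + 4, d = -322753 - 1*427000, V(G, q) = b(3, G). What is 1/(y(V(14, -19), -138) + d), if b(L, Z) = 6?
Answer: -1/749752 ≈ -1.3338e-6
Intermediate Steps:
V(G, q) = 6
d = -749753 (d = -322753 - 427000 = -749753)
f(j, t) = 10
y(l, z) = 1 (y(l, z) = (10 - 11)² = (-1)² = 1)
1/(y(V(14, -19), -138) + d) = 1/(1 - 749753) = 1/(-749752) = -1/749752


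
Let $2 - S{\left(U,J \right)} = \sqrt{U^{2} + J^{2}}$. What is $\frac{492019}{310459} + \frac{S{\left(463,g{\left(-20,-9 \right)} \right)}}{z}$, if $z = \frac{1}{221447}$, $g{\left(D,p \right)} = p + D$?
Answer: $\frac{137500920365}{310459} - 221447 \sqrt{215210} \approx -1.0229 \cdot 10^{8}$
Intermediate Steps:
$g{\left(D,p \right)} = D + p$
$z = \frac{1}{221447} \approx 4.5158 \cdot 10^{-6}$
$S{\left(U,J \right)} = 2 - \sqrt{J^{2} + U^{2}}$ ($S{\left(U,J \right)} = 2 - \sqrt{U^{2} + J^{2}} = 2 - \sqrt{J^{2} + U^{2}}$)
$\frac{492019}{310459} + \frac{S{\left(463,g{\left(-20,-9 \right)} \right)}}{z} = \frac{492019}{310459} + \left(2 - \sqrt{\left(-20 - 9\right)^{2} + 463^{2}}\right) \frac{1}{\frac{1}{221447}} = 492019 \cdot \frac{1}{310459} + \left(2 - \sqrt{\left(-29\right)^{2} + 214369}\right) 221447 = \frac{492019}{310459} + \left(2 - \sqrt{841 + 214369}\right) 221447 = \frac{492019}{310459} + \left(2 - \sqrt{215210}\right) 221447 = \frac{492019}{310459} + \left(442894 - 221447 \sqrt{215210}\right) = \frac{137500920365}{310459} - 221447 \sqrt{215210}$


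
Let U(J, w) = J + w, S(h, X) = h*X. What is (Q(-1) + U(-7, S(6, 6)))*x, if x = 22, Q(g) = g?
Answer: 616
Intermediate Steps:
S(h, X) = X*h
(Q(-1) + U(-7, S(6, 6)))*x = (-1 + (-7 + 6*6))*22 = (-1 + (-7 + 36))*22 = (-1 + 29)*22 = 28*22 = 616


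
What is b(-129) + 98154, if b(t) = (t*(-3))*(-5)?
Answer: 96219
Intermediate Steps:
b(t) = 15*t (b(t) = -3*t*(-5) = 15*t)
b(-129) + 98154 = 15*(-129) + 98154 = -1935 + 98154 = 96219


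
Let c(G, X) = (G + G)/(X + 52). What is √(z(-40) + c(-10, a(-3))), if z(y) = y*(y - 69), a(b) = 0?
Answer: 5*√29471/13 ≈ 66.027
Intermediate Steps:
z(y) = y*(-69 + y)
c(G, X) = 2*G/(52 + X) (c(G, X) = (2*G)/(52 + X) = 2*G/(52 + X))
√(z(-40) + c(-10, a(-3))) = √(-40*(-69 - 40) + 2*(-10)/(52 + 0)) = √(-40*(-109) + 2*(-10)/52) = √(4360 + 2*(-10)*(1/52)) = √(4360 - 5/13) = √(56675/13) = 5*√29471/13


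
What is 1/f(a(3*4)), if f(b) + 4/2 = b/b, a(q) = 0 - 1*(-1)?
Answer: -1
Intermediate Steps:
a(q) = 1 (a(q) = 0 + 1 = 1)
f(b) = -1 (f(b) = -2 + b/b = -2 + 1 = -1)
1/f(a(3*4)) = 1/(-1) = -1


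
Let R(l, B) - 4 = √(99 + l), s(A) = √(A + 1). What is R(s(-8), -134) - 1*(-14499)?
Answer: 14503 + √(99 + I*√7) ≈ 14513.0 + 0.13294*I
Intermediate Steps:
s(A) = √(1 + A)
R(l, B) = 4 + √(99 + l)
R(s(-8), -134) - 1*(-14499) = (4 + √(99 + √(1 - 8))) - 1*(-14499) = (4 + √(99 + √(-7))) + 14499 = (4 + √(99 + I*√7)) + 14499 = 14503 + √(99 + I*√7)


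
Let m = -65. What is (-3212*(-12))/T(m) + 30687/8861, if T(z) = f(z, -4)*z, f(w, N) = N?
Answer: 87379251/575965 ≈ 151.71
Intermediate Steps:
T(z) = -4*z
(-3212*(-12))/T(m) + 30687/8861 = (-3212*(-12))/((-4*(-65))) + 30687/8861 = 38544/260 + 30687*(1/8861) = 38544*(1/260) + 30687/8861 = 9636/65 + 30687/8861 = 87379251/575965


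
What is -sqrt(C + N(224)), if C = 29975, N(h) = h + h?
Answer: -sqrt(30423) ≈ -174.42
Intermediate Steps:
N(h) = 2*h
-sqrt(C + N(224)) = -sqrt(29975 + 2*224) = -sqrt(29975 + 448) = -sqrt(30423)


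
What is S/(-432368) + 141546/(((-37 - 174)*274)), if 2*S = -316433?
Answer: -52052832197/24996923552 ≈ -2.0824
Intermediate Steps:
S = -316433/2 (S = (½)*(-316433) = -316433/2 ≈ -1.5822e+5)
S/(-432368) + 141546/(((-37 - 174)*274)) = -316433/2/(-432368) + 141546/(((-37 - 174)*274)) = -316433/2*(-1/432368) + 141546/((-211*274)) = 316433/864736 + 141546/(-57814) = 316433/864736 + 141546*(-1/57814) = 316433/864736 - 70773/28907 = -52052832197/24996923552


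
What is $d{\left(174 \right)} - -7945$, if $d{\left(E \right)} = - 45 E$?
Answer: $115$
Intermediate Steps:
$d{\left(174 \right)} - -7945 = \left(-45\right) 174 - -7945 = -7830 + 7945 = 115$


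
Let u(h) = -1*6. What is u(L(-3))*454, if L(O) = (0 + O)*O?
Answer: -2724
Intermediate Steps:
L(O) = O² (L(O) = O*O = O²)
u(h) = -6
u(L(-3))*454 = -6*454 = -2724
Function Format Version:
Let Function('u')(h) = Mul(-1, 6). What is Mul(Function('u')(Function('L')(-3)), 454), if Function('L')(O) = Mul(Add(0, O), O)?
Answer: -2724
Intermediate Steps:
Function('L')(O) = Pow(O, 2) (Function('L')(O) = Mul(O, O) = Pow(O, 2))
Function('u')(h) = -6
Mul(Function('u')(Function('L')(-3)), 454) = Mul(-6, 454) = -2724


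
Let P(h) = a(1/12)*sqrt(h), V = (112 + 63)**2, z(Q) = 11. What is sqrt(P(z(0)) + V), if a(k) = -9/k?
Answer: sqrt(30625 - 108*sqrt(11)) ≈ 173.97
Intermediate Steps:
V = 30625 (V = 175**2 = 30625)
P(h) = -108*sqrt(h) (P(h) = (-9/(1/12))*sqrt(h) = (-9/1/12)*sqrt(h) = (-9*12)*sqrt(h) = -108*sqrt(h))
sqrt(P(z(0)) + V) = sqrt(-108*sqrt(11) + 30625) = sqrt(30625 - 108*sqrt(11))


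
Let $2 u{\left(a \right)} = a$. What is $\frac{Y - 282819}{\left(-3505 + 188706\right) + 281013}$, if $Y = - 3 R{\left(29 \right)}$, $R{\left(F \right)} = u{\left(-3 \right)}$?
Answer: $- \frac{565629}{932428} \approx -0.60662$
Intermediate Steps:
$u{\left(a \right)} = \frac{a}{2}$
$R{\left(F \right)} = - \frac{3}{2}$ ($R{\left(F \right)} = \frac{1}{2} \left(-3\right) = - \frac{3}{2}$)
$Y = \frac{9}{2}$ ($Y = \left(-3\right) \left(- \frac{3}{2}\right) = \frac{9}{2} \approx 4.5$)
$\frac{Y - 282819}{\left(-3505 + 188706\right) + 281013} = \frac{\frac{9}{2} - 282819}{\left(-3505 + 188706\right) + 281013} = - \frac{565629}{2 \left(185201 + 281013\right)} = - \frac{565629}{2 \cdot 466214} = \left(- \frac{565629}{2}\right) \frac{1}{466214} = - \frac{565629}{932428}$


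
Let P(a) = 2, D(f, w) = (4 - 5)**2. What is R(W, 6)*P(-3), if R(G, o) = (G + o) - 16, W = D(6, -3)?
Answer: -18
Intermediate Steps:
D(f, w) = 1 (D(f, w) = (-1)**2 = 1)
W = 1
R(G, o) = -16 + G + o
R(W, 6)*P(-3) = (-16 + 1 + 6)*2 = -9*2 = -18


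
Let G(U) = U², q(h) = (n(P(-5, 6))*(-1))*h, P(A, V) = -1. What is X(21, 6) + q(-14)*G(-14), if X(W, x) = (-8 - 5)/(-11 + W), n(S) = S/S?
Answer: 27427/10 ≈ 2742.7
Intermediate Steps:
n(S) = 1
X(W, x) = -13/(-11 + W)
q(h) = -h (q(h) = (1*(-1))*h = -h)
X(21, 6) + q(-14)*G(-14) = -13/(-11 + 21) - 1*(-14)*(-14)² = -13/10 + 14*196 = -13*⅒ + 2744 = -13/10 + 2744 = 27427/10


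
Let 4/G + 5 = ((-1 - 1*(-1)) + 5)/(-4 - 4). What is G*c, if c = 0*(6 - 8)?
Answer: 0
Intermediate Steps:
c = 0 (c = 0*(-2) = 0)
G = -32/45 (G = 4/(-5 + ((-1 - 1*(-1)) + 5)/(-4 - 4)) = 4/(-5 + ((-1 + 1) + 5)/(-8)) = 4/(-5 + (0 + 5)*(-⅛)) = 4/(-5 + 5*(-⅛)) = 4/(-5 - 5/8) = 4/(-45/8) = 4*(-8/45) = -32/45 ≈ -0.71111)
G*c = -32/45*0 = 0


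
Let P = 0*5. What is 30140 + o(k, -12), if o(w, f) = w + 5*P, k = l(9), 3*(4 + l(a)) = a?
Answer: 30139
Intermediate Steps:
P = 0
l(a) = -4 + a/3
k = -1 (k = -4 + (⅓)*9 = -4 + 3 = -1)
o(w, f) = w (o(w, f) = w + 5*0 = w + 0 = w)
30140 + o(k, -12) = 30140 - 1 = 30139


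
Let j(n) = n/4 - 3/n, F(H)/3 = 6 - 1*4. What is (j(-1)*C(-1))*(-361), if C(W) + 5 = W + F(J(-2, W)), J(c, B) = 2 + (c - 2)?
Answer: 0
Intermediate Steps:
J(c, B) = c (J(c, B) = 2 + (-2 + c) = c)
F(H) = 6 (F(H) = 3*(6 - 1*4) = 3*(6 - 4) = 3*2 = 6)
C(W) = 1 + W (C(W) = -5 + (W + 6) = -5 + (6 + W) = 1 + W)
j(n) = -3/n + n/4 (j(n) = n*(¼) - 3/n = n/4 - 3/n = -3/n + n/4)
(j(-1)*C(-1))*(-361) = ((-3/(-1) + (¼)*(-1))*(1 - 1))*(-361) = ((-3*(-1) - ¼)*0)*(-361) = ((3 - ¼)*0)*(-361) = ((11/4)*0)*(-361) = 0*(-361) = 0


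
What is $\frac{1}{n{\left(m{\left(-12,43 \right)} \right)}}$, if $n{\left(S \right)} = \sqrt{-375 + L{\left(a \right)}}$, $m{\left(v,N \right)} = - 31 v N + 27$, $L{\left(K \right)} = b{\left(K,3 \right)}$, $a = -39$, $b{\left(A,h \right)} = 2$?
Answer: $- \frac{i \sqrt{373}}{373} \approx - 0.051778 i$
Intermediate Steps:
$L{\left(K \right)} = 2$
$m{\left(v,N \right)} = 27 - 31 N v$ ($m{\left(v,N \right)} = - 31 N v + 27 = 27 - 31 N v$)
$n{\left(S \right)} = i \sqrt{373}$ ($n{\left(S \right)} = \sqrt{-375 + 2} = \sqrt{-373} = i \sqrt{373}$)
$\frac{1}{n{\left(m{\left(-12,43 \right)} \right)}} = \frac{1}{i \sqrt{373}} = - \frac{i \sqrt{373}}{373}$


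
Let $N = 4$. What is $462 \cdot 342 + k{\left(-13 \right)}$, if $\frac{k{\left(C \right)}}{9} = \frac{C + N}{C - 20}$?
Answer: $\frac{1738071}{11} \approx 1.5801 \cdot 10^{5}$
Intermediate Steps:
$k{\left(C \right)} = \frac{9 \left(4 + C\right)}{-20 + C}$ ($k{\left(C \right)} = 9 \frac{C + 4}{C - 20} = 9 \frac{4 + C}{-20 + C} = \frac{9 \left(4 + C\right)}{-20 + C}$)
$462 \cdot 342 + k{\left(-13 \right)} = 462 \cdot 342 + \frac{9 \left(4 - 13\right)}{-20 - 13} = 158004 + 9 \frac{1}{-33} \left(-9\right) = 158004 + 9 \left(- \frac{1}{33}\right) \left(-9\right) = 158004 + \frac{27}{11} = \frac{1738071}{11}$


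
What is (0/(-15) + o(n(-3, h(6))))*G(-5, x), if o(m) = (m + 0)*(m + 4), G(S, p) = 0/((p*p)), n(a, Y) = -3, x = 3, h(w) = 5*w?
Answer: 0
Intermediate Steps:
G(S, p) = 0 (G(S, p) = 0/(p²) = 0/p² = 0)
o(m) = m*(4 + m)
(0/(-15) + o(n(-3, h(6))))*G(-5, x) = (0/(-15) - 3*(4 - 3))*0 = (0*(-1/15) - 3*1)*0 = (0 - 3)*0 = -3*0 = 0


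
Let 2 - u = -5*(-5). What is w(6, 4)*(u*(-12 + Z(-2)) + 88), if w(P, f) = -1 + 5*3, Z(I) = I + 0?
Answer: 5740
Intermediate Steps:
u = -23 (u = 2 - (-5)*(-5) = 2 - 1*25 = 2 - 25 = -23)
Z(I) = I
w(P, f) = 14 (w(P, f) = -1 + 15 = 14)
w(6, 4)*(u*(-12 + Z(-2)) + 88) = 14*(-23*(-12 - 2) + 88) = 14*(-23*(-14) + 88) = 14*(322 + 88) = 14*410 = 5740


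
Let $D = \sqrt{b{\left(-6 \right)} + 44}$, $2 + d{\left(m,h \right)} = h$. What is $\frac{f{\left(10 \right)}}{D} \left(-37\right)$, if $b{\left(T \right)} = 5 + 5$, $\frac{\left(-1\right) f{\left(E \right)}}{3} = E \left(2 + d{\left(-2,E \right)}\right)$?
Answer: $\frac{1850 \sqrt{6}}{3} \approx 1510.5$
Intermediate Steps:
$d{\left(m,h \right)} = -2 + h$
$f{\left(E \right)} = - 3 E^{2}$ ($f{\left(E \right)} = - 3 E \left(2 + \left(-2 + E\right)\right) = - 3 E E = - 3 E^{2}$)
$b{\left(T \right)} = 10$
$D = 3 \sqrt{6}$ ($D = \sqrt{10 + 44} = \sqrt{54} = 3 \sqrt{6} \approx 7.3485$)
$\frac{f{\left(10 \right)}}{D} \left(-37\right) = \frac{\left(-3\right) 10^{2}}{3 \sqrt{6}} \left(-37\right) = \left(-3\right) 100 \frac{\sqrt{6}}{18} \left(-37\right) = - 300 \frac{\sqrt{6}}{18} \left(-37\right) = - \frac{50 \sqrt{6}}{3} \left(-37\right) = \frac{1850 \sqrt{6}}{3}$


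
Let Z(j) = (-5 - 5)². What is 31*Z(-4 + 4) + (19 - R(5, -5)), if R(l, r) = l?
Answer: 3114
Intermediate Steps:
Z(j) = 100 (Z(j) = (-10)² = 100)
31*Z(-4 + 4) + (19 - R(5, -5)) = 31*100 + (19 - 1*5) = 3100 + (19 - 5) = 3100 + 14 = 3114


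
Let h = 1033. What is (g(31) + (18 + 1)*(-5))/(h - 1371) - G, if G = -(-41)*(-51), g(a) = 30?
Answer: 54371/26 ≈ 2091.2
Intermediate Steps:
G = -2091 (G = -41*51 = -2091)
(g(31) + (18 + 1)*(-5))/(h - 1371) - G = (30 + (18 + 1)*(-5))/(1033 - 1371) - 1*(-2091) = (30 + 19*(-5))/(-338) + 2091 = (30 - 95)*(-1/338) + 2091 = -65*(-1/338) + 2091 = 5/26 + 2091 = 54371/26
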